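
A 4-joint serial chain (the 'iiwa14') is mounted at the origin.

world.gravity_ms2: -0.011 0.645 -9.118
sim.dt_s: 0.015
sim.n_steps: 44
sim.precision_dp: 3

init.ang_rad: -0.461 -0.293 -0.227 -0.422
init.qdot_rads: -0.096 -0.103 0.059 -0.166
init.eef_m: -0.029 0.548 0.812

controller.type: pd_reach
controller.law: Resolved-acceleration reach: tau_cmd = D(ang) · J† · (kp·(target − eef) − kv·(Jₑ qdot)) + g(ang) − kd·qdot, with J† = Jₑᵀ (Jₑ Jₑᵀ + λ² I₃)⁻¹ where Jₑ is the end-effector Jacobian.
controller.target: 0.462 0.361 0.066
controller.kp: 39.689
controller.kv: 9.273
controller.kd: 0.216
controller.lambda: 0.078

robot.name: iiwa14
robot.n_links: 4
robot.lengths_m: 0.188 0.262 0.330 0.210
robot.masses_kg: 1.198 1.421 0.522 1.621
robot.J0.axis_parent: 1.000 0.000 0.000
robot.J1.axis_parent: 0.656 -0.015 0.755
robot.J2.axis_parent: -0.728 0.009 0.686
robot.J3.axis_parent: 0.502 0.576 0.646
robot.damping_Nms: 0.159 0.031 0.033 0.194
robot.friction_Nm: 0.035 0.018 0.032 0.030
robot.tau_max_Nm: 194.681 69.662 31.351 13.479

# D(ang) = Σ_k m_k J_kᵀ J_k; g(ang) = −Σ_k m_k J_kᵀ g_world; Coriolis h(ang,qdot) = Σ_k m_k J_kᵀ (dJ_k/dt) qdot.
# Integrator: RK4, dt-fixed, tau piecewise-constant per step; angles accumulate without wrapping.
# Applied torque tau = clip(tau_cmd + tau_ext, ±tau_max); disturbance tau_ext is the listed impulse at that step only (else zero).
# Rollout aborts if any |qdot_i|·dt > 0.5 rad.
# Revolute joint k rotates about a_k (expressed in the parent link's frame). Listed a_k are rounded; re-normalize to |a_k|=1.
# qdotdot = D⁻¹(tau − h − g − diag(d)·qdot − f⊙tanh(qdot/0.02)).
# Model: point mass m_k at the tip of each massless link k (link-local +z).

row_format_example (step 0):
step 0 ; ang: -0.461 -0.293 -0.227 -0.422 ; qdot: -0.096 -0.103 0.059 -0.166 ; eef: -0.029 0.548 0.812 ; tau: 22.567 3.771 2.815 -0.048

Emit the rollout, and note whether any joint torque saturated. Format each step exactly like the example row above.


step 1 ; ang: -0.454 -0.304 -0.218 -0.434 ; qdot: 1.013 -1.282 1.177 -1.420 ; eef: -0.027 0.551 0.810 ; tau: 23.804 5.080 1.525 0.428
step 2 ; ang: -0.433 -0.327 -0.190 -0.461 ; qdot: 1.748 -1.573 2.812 -2.037 ; eef: -0.022 0.554 0.805 ; tau: 24.662 5.571 0.320 0.644
step 3 ; ang: -0.401 -0.353 -0.137 -0.494 ; qdot: 2.390 -1.751 4.483 -2.203 ; eef: -0.014 0.558 0.799 ; tau: 25.201 5.644 -0.784 0.696
step 4 ; ang: -0.361 -0.383 -0.060 -0.528 ; qdot: 3.034 -2.090 5.965 -2.104 ; eef: -0.003 0.562 0.792 ; tau: 25.206 5.392 -1.697 0.636
step 5 ; ang: -0.310 -0.419 0.037 -0.560 ; qdot: 3.653 -2.583 7.127 -1.954 ; eef: 0.010 0.564 0.782 ; tau: 23.935 4.689 -2.308 0.525
step 6 ; ang: -0.251 -0.462 0.149 -0.590 ; qdot: 4.172 -3.123 7.910 -1.848 ; eef: 0.025 0.564 0.769 ; tau: 21.089 3.586 -2.616 0.434
step 7 ; ang: -0.186 -0.513 0.270 -0.618 ; qdot: 4.528 -3.626 8.287 -1.805 ; eef: 0.041 0.562 0.754 ; tau: 17.305 2.446 -2.745 0.418
step 8 ; ang: -0.117 -0.571 0.394 -0.645 ; qdot: 4.705 -4.044 8.305 -1.816 ; eef: 0.059 0.558 0.736 ; tau: 13.490 1.652 -2.835 0.490
step 9 ; ang: -0.046 -0.634 0.516 -0.673 ; qdot: 4.727 -4.365 8.068 -1.845 ; eef: 0.077 0.552 0.716 ; tau: 10.223 1.400 -2.960 0.626
step 10 ; ang: 0.024 -0.701 0.634 -0.701 ; qdot: 4.634 -4.602 7.675 -1.863 ; eef: 0.096 0.544 0.693 ; tau: 7.695 1.698 -3.123 0.789
step 11 ; ang: 0.092 -0.771 0.745 -0.729 ; qdot: 4.464 -4.770 7.197 -1.857 ; eef: 0.116 0.535 0.669 ; tau: 5.874 2.460 -3.295 0.950
step 12 ; ang: 0.157 -0.844 0.849 -0.757 ; qdot: 4.244 -4.883 6.676 -1.824 ; eef: 0.135 0.524 0.644 ; tau: 4.645 3.566 -3.437 1.087
step 13 ; ang: 0.219 -0.917 0.945 -0.784 ; qdot: 3.991 -4.950 6.135 -1.767 ; eef: 0.155 0.514 0.618 ; tau: 3.878 4.904 -3.514 1.187
step 14 ; ang: 0.277 -0.992 1.033 -0.809 ; qdot: 3.717 -4.973 5.590 -1.687 ; eef: 0.175 0.503 0.592 ; tau: 3.460 6.375 -3.509 1.244
step 15 ; ang: 0.331 -1.066 1.113 -0.834 ; qdot: 3.432 -4.957 5.050 -1.587 ; eef: 0.195 0.491 0.565 ; tau: 3.296 7.901 -3.413 1.255
step 16 ; ang: 0.380 -1.140 1.185 -0.857 ; qdot: 3.142 -4.902 4.523 -1.468 ; eef: 0.214 0.481 0.538 ; tau: 3.311 9.422 -3.231 1.223
step 17 ; ang: 0.425 -1.213 1.249 -0.878 ; qdot: 2.850 -4.811 4.017 -1.330 ; eef: 0.233 0.470 0.512 ; tau: 3.448 10.893 -2.976 1.153
step 18 ; ang: 0.465 -1.284 1.305 -0.896 ; qdot: 2.562 -4.687 3.538 -1.176 ; eef: 0.252 0.460 0.486 ; tau: 3.662 12.281 -2.666 1.051
step 19 ; ang: 0.502 -1.353 1.355 -0.913 ; qdot: 2.280 -4.532 3.091 -1.009 ; eef: 0.270 0.450 0.460 ; tau: 3.919 13.561 -2.323 0.925
step 20 ; ang: 0.534 -1.420 1.398 -0.927 ; qdot: 2.007 -4.352 2.679 -0.834 ; eef: 0.288 0.440 0.435 ; tau: 4.193 14.719 -1.968 0.781
step 21 ; ang: 0.562 -1.484 1.436 -0.938 ; qdot: 1.746 -4.151 2.307 -0.655 ; eef: 0.305 0.431 0.410 ; tau: 4.467 15.744 -1.619 0.629
step 22 ; ang: 0.586 -1.545 1.468 -0.946 ; qdot: 1.497 -3.935 1.975 -0.480 ; eef: 0.322 0.423 0.386 ; tau: 4.725 16.631 -1.292 0.474
step 23 ; ang: 0.607 -1.602 1.495 -0.952 ; qdot: 1.263 -3.709 1.682 -0.314 ; eef: 0.337 0.415 0.362 ; tau: 4.961 17.380 -0.999 0.324
step 24 ; ang: 0.624 -1.656 1.519 -0.956 ; qdot: 1.043 -3.476 1.429 -0.161 ; eef: 0.352 0.407 0.339 ; tau: 5.169 17.992 -0.749 0.182
step 25 ; ang: 0.638 -1.706 1.538 -0.957 ; qdot: 0.839 -3.241 1.211 -0.027 ; eef: 0.366 0.400 0.317 ; tau: 5.346 18.472 -0.545 0.052
step 26 ; ang: 0.649 -1.753 1.555 -0.957 ; qdot: 0.646 -3.006 1.005 0.041 ; eef: 0.379 0.393 0.296 ; tau: 5.480 18.828 -0.389 -0.048
step 27 ; ang: 0.658 -1.796 1.569 -0.956 ; qdot: 0.468 -2.774 0.828 0.085 ; eef: 0.391 0.386 0.276 ; tau: 5.584 19.066 -0.282 -0.127
step 28 ; ang: 0.664 -1.836 1.580 -0.955 ; qdot: 0.307 -2.548 0.689 0.137 ; eef: 0.401 0.380 0.257 ; tau: 5.672 19.188 -0.219 -0.195
step 29 ; ang: 0.667 -1.873 1.589 -0.952 ; qdot: 0.161 -2.330 0.578 0.181 ; eef: 0.411 0.374 0.238 ; tau: 5.742 19.208 -0.198 -0.250
step 30 ; ang: 0.668 -1.906 1.597 -0.949 ; qdot: 0.030 -2.121 0.489 0.213 ; eef: 0.420 0.369 0.221 ; tau: 5.795 19.134 -0.211 -0.289
step 31 ; ang: 0.668 -1.936 1.604 -0.946 ; qdot: -0.083 -1.922 0.421 0.236 ; eef: 0.428 0.364 0.205 ; tau: 5.828 18.976 -0.255 -0.316
step 32 ; ang: 0.666 -1.964 1.610 -0.943 ; qdot: -0.182 -1.733 0.366 0.244 ; eef: 0.436 0.359 0.189 ; tau: 5.845 18.747 -0.322 -0.329
step 33 ; ang: 0.663 -1.988 1.615 -0.939 ; qdot: -0.269 -1.553 0.320 0.240 ; eef: 0.442 0.354 0.175 ; tau: 5.853 18.456 -0.408 -0.330
step 34 ; ang: 0.658 -2.010 1.620 -0.935 ; qdot: -0.343 -1.384 0.281 0.227 ; eef: 0.448 0.350 0.162 ; tau: 5.853 18.113 -0.509 -0.321
step 35 ; ang: 0.652 -2.030 1.624 -0.932 ; qdot: -0.405 -1.225 0.249 0.208 ; eef: 0.452 0.347 0.149 ; tau: 5.848 17.727 -0.619 -0.304
step 36 ; ang: 0.646 -2.047 1.627 -0.929 ; qdot: -0.457 -1.076 0.221 0.185 ; eef: 0.456 0.343 0.138 ; tau: 5.840 17.308 -0.736 -0.280
step 37 ; ang: 0.639 -2.062 1.630 -0.927 ; qdot: -0.498 -0.938 0.197 0.161 ; eef: 0.460 0.340 0.128 ; tau: 5.830 16.863 -0.856 -0.252
step 38 ; ang: 0.631 -2.076 1.633 -0.925 ; qdot: -0.531 -0.809 0.175 0.135 ; eef: 0.463 0.338 0.118 ; tau: 5.820 16.401 -0.978 -0.220
step 39 ; ang: 0.623 -2.087 1.635 -0.923 ; qdot: -0.554 -0.689 0.155 0.110 ; eef: 0.465 0.336 0.110 ; tau: 5.809 15.930 -1.098 -0.186
step 40 ; ang: 0.614 -2.096 1.638 -0.921 ; qdot: -0.570 -0.579 0.136 0.086 ; eef: 0.467 0.334 0.102 ; tau: 5.799 15.454 -1.215 -0.150
step 41 ; ang: 0.606 -2.104 1.639 -0.920 ; qdot: -0.579 -0.478 0.118 0.064 ; eef: 0.469 0.333 0.095 ; tau: 5.789 14.980 -1.328 -0.114
step 42 ; ang: 0.597 -2.111 1.641 -0.919 ; qdot: -0.583 -0.386 0.101 0.044 ; eef: 0.470 0.332 0.089 ; tau: 5.782 14.514 -1.436 -0.078
step 43 ; ang: 0.588 -2.116 1.642 -0.919 ; qdot: -0.580 -0.302 0.085 0.028 ; eef: 0.471 0.331 0.083 ; tau: 5.776 14.058 -1.539 -0.044
step 44 ; ang: 0.580 -2.120 1.644 -0.919 ; qdot: -0.573 -0.227 0.072 0.019 ; eef: 0.472 0.330 0.078
any joint saturated: no


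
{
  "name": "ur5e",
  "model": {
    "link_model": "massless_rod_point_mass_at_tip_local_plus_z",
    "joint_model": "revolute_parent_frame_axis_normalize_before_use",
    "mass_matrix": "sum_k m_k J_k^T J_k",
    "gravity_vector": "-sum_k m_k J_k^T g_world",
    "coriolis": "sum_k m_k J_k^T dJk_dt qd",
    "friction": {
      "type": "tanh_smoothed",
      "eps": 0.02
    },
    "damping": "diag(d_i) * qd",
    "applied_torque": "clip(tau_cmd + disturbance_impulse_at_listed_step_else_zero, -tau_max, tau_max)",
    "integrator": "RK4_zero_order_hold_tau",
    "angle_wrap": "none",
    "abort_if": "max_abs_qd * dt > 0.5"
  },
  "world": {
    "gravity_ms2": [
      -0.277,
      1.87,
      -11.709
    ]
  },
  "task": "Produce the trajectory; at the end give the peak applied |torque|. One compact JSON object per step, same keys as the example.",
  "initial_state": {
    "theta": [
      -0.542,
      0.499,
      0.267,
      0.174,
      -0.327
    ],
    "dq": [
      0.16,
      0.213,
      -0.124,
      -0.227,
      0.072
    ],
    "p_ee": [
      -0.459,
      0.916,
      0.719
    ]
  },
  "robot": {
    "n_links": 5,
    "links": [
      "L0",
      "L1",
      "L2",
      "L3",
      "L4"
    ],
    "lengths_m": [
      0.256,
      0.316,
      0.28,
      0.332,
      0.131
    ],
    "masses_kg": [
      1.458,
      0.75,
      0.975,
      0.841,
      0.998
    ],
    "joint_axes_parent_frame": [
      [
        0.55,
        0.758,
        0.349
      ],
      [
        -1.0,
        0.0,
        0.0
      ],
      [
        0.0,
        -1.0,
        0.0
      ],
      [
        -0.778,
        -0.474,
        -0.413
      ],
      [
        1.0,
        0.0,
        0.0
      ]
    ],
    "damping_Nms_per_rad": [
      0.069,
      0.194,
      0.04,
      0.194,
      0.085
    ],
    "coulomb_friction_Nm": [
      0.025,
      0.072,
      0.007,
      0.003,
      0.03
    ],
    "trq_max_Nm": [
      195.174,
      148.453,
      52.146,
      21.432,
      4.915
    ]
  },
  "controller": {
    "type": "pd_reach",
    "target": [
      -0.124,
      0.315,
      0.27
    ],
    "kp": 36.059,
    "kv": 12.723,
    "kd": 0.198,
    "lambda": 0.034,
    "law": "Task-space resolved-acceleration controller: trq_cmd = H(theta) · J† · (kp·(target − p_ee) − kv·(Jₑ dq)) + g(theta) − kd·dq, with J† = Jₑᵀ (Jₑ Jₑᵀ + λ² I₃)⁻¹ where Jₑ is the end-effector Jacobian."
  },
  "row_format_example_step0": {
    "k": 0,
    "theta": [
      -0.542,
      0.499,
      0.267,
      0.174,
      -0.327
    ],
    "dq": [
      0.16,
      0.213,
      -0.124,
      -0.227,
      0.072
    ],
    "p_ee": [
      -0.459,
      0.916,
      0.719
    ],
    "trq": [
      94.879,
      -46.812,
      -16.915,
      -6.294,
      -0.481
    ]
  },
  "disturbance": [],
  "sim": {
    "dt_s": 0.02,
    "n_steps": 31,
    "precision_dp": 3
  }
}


{"k":1,"theta":[-0.517,0.513,0.279,0.19,-0.337],"dq":[2.341,1.155,1.34,1.843,-0.968],"p_ee":[-0.453,0.912,0.718],"trq":[75.33,-39.716,-14.58,-6.573,0.08]}
{"k":2,"theta":[-0.456,0.542,0.314,0.243,-0.358],"dq":[3.747,1.742,2.07,3.431,-1.047],"p_ee":[-0.445,0.9,0.712],"trq":[55.288,-31.65,-11.365,-6.005,0.273]}
{"k":3,"theta":[-0.374,0.579,0.357,0.321,-0.378],"dq":[4.473,2.03,2.251,4.417,-1.002],"p_ee":[-0.433,0.881,0.702],"trq":[38.746,-25.06,-8.526,-5.487,0.424]}
{"k":4,"theta":[-0.282,0.621,0.401,0.415,-0.398],"dq":[4.726,2.112,2.137,4.896,-0.98],"p_ee":[-0.42,0.857,0.69],"trq":[26.775,-20.456,-6.531,-5.28,0.581]}
{"k":5,"theta":[-0.188,0.662,0.442,0.514,-0.418],"dq":[4.698,2.079,1.918,5.024,-0.976],"p_ee":[-0.405,0.829,0.677],"trq":[18.724,-17.512,-5.297,-5.346,0.727]}
{"k":6,"theta":[-0.096,0.703,0.478,0.614,-0.438],"dq":[4.523,1.993,1.691,4.943,-0.957],"p_ee":[-0.389,0.8,0.663],"trq":[13.544,-15.763,-4.59,-5.57,0.843]}
{"k":7,"theta":[-0.008,0.742,0.509,0.711,-0.457],"dq":[4.284,1.891,1.494,4.747,-0.912],"p_ee":[-0.373,0.77,0.648],"trq":[10.32,-14.829,-4.191,-5.854,0.921]}
{"k":8,"theta":[0.075,0.778,0.538,0.803,-0.475],"dq":[4.026,1.794,1.334,4.497,-0.848],"p_ee":[-0.357,0.74,0.633],"trq":[8.375,-14.43,-3.951,-6.135,0.965]}
{"k":9,"theta":[0.153,0.813,0.563,0.89,-0.491],"dq":[3.771,1.71,1.207,4.226,-0.771],"p_ee":[-0.342,0.711,0.618],"trq":[7.24,-14.367,-3.776,-6.382,0.978]}
{"k":10,"theta":[0.226,0.847,0.586,0.972,-0.506],"dq":[3.532,1.641,1.104,3.955,-0.691],"p_ee":[-0.327,0.684,0.604],"trq":[6.599,-14.498,-3.615,-6.579,0.968]}
{"k":11,"theta":[0.294,0.879,0.607,1.048,-0.519],"dq":[3.312,1.586,1.017,3.695,-0.611],"p_ee":[-0.313,0.658,0.589],"trq":[6.248,-14.723,-3.443,-6.723,0.94]}
{"k":12,"theta":[0.359,0.91,0.627,1.12,-0.531],"dq":[3.111,1.541,0.941,3.452,-0.536],"p_ee":[-0.299,0.634,0.575],"trq":[6.058,-14.978,-3.253,-6.816,0.9]}
{"k":13,"theta":[0.419,0.941,0.645,1.186,-0.541],"dq":[2.93,1.503,0.871,3.227,-0.467],"p_ee":[-0.287,0.612,0.561],"trq":[5.948,-15.221,-3.045,-6.864,0.851]}
{"k":14,"theta":[0.476,0.97,0.662,1.249,-0.55],"dq":[2.765,1.47,0.806,3.022,-0.405],"p_ee":[-0.275,0.591,0.547],"trq":[5.871,-15.426,-2.821,-6.873,0.797]}
{"k":15,"theta":[0.53,0.999,0.677,1.307,-0.558],"dq":[2.614,1.439,0.744,2.835,-0.348],"p_ee":[-0.264,0.572,0.534],"trq":[5.8,-15.584,-2.586,-6.849,0.741]}
{"k":16,"theta":[0.58,1.028,0.692,1.362,-0.565],"dq":[2.477,1.41,0.685,2.664,-0.298],"p_ee":[-0.254,0.554,0.521],"trq":[5.721,-15.689,-2.346,-6.798,0.683]}
{"k":17,"theta":[0.629,1.056,0.705,1.414,-0.571],"dq":[2.35,1.38,0.63,2.508,-0.253],"p_ee":[-0.245,0.538,0.509],"trq":[5.628,-15.744,-2.106,-6.726,0.625]}
{"k":18,"theta":[0.674,1.083,0.717,1.463,-0.576],"dq":[2.233,1.35,0.577,2.366,-0.214],"p_ee":[-0.237,0.523,0.497],"trq":[5.52,-15.752,-1.868,-6.636,0.568]}
{"k":19,"theta":[0.718,1.11,0.728,1.509,-0.58],"dq":[2.125,1.319,0.528,2.235,-0.178],"p_ee":[-0.229,0.509,0.486],"trq":[5.396,-15.718,-1.636,-6.533,0.513]}
{"k":20,"theta":[0.759,1.136,0.738,1.552,-0.583],"dq":[2.024,1.287,0.482,2.114,-0.147],"p_ee":[-0.221,0.496,0.475],"trq":[5.259,-15.649,-1.411,-6.421,0.46]}
{"k":21,"theta":[0.799,1.161,0.748,1.593,-0.586],"dq":[1.929,1.254,0.439,2.003,-0.119],"p_ee":[-0.215,0.484,0.464],"trq":[5.112,-15.551,-1.196,-6.301,0.409]}
{"k":22,"theta":[0.837,1.186,0.756,1.632,-0.588],"dq":[1.841,1.221,0.4,1.899,-0.094],"p_ee":[-0.208,0.473,0.454],"trq":[4.958,-15.429,-0.991,-6.177,0.361]}
{"k":23,"theta":[0.873,1.21,0.764,1.669,-0.59],"dq":[1.758,1.186,0.365,1.803,-0.071],"p_ee":[-0.203,0.463,0.445],"trq":[4.798,-15.288,-0.797,-6.051,0.314]}
{"k":24,"theta":[0.907,1.233,0.771,1.704,-0.591],"dq":[1.68,1.152,0.332,1.714,-0.052],"p_ee":[-0.198,0.453,0.436],"trq":[4.635,-15.133,-0.614,-5.923,0.27]}
{"k":25,"theta":[0.94,1.256,0.777,1.738,-0.592],"dq":[1.606,1.117,0.303,1.63,-0.035],"p_ee":[-0.193,0.445,0.427],"trq":[4.47,-14.967,-0.441,-5.795,0.229]}
{"k":26,"theta":[0.971,1.278,0.783,1.77,-0.593],"dq":[1.536,1.083,0.277,1.55,-0.024],"p_ee":[-0.188,0.437,0.419],"trq":[4.305,-14.791,-0.278,-5.668,0.191]}
{"k":27,"theta":[1.001,1.299,0.788,1.8,-0.594],"dq":[1.471,1.049,0.253,1.475,-0.019],"p_ee":[-0.184,0.429,0.412],"trq":[4.139,-14.608,-0.125,-5.544,0.156]}
{"k":28,"theta":[1.03,1.32,0.793,1.829,-0.594],"dq":[1.409,1.016,0.231,1.404,-0.017],"p_ee":[-0.181,0.422,0.404],"trq":[3.977,-14.423,0.019,-5.422,0.124]}
{"k":29,"theta":[1.058,1.34,0.798,1.856,-0.595],"dq":[1.35,0.983,0.213,1.338,-0.014],"p_ee":[-0.177,0.416,0.397],"trq":[3.82,-14.24,0.153,-5.301,0.092]}
{"k":30,"theta":[1.084,1.359,0.802,1.882,-0.595],"dq":[1.295,0.951,0.196,1.275,-0.013],"p_ee":[-0.174,0.41,0.391],"trq":[3.668,-14.058,0.277,-5.183,0.062]}
{"k":31,"theta":[1.109,1.378,0.806,1.907,-0.595],"dq":[1.242,0.92,0.18,1.217,-0.009],"p_ee":[-0.171,0.404,0.385]}
{"summary": "max |trq| (N\u00b7m): 94.879"}


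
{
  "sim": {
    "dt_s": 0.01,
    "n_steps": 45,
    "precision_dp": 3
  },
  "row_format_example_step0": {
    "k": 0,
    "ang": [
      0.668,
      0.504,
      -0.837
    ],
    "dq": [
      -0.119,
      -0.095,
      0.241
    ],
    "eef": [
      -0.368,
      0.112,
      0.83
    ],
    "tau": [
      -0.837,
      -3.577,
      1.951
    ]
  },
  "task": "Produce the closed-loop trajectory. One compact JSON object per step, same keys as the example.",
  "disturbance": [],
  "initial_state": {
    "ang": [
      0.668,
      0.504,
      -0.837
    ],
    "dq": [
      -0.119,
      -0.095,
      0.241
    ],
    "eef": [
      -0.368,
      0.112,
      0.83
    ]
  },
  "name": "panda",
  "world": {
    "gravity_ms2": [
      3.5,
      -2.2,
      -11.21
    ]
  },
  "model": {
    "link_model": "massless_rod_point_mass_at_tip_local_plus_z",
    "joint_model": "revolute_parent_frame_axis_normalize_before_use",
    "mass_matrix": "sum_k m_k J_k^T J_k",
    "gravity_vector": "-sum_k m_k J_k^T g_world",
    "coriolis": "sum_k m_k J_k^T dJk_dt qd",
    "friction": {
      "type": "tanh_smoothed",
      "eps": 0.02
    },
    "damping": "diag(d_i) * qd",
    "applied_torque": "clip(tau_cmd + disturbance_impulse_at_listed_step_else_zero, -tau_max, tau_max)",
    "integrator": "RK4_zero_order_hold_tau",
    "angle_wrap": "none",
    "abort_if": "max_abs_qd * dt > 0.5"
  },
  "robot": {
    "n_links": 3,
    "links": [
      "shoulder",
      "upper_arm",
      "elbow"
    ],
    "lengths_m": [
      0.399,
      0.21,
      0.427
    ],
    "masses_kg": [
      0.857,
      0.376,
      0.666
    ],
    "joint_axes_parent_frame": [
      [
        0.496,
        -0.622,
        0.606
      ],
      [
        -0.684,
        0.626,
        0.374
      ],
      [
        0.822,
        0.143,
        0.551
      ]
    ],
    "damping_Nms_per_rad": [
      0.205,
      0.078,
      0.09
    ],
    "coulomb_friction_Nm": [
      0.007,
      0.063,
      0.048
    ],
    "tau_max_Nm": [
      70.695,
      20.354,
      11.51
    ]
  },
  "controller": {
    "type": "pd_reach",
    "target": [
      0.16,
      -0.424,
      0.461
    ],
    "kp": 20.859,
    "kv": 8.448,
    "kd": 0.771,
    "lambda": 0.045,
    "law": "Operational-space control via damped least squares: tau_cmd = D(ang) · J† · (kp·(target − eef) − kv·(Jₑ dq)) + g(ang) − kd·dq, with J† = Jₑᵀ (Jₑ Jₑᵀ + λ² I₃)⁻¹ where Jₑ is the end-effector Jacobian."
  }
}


{"k":1,"ang":[0.666,0.497,-0.841],"dq":[-0.28,-1.283,-1.07],"eef":[-0.367,0.111,0.831],"tau":[-0.837,-2.498,2.892]}
{"k":2,"ang":[0.664,0.488,-0.847],"dq":[-0.161,-0.617,-0.133],"eef":[-0.366,0.11,0.832],"tau":[-1.074,-2.842,2.025]}
{"k":3,"ang":[0.662,0.479,-0.851],"dq":[-0.221,-1.14,-0.664],"eef":[-0.366,0.108,0.833],"tau":[-1.153,-2.293,2.356]}
{"k":4,"ang":[0.66,0.469,-0.856],"dq":[-0.167,-0.896,-0.274],"eef":[-0.365,0.106,0.835],"tau":[-1.328,-2.338,1.95]}
{"k":5,"ang":[0.658,0.458,-0.86],"dq":[-0.183,-1.121,-0.468],"eef":[-0.365,0.104,0.836],"tau":[-1.437,-2.035,2.023]}
{"k":6,"ang":[0.656,0.448,-0.864],"dq":[-0.157,-1.045,-0.307],"eef":[-0.364,0.102,0.838],"tau":[-1.581,-1.97,1.816]}
{"k":7,"ang":[0.655,0.437,-0.867],"dq":[-0.156,-1.145,-0.368],"eef":[-0.364,0.099,0.839],"tau":[-1.697,-1.778,1.795]}
{"k":8,"ang":[0.653,0.425,-0.87],"dq":[-0.14,-1.131,-0.299],"eef":[-0.363,0.096,0.841],"tau":[-1.824,-1.679,1.674]}
{"k":9,"ang":[0.652,0.414,-0.873],"dq":[-0.134,-1.178,-0.312],"eef":[-0.363,0.092,0.843],"tau":[-1.939,-1.539,1.623]}
{"k":10,"ang":[0.651,0.402,-0.876],"dq":[-0.123,-1.184,-0.28],"eef":[-0.363,0.089,0.845],"tau":[-2.055,-1.436,1.539]}
{"k":11,"ang":[0.65,0.39,-0.879],"dq":[-0.115,-1.209,-0.278],"eef":[-0.363,0.085,0.846],"tau":[-2.165,-1.322,1.483]}
{"k":12,"ang":[0.649,0.378,-0.882],"dq":[-0.105,-1.218,-0.261],"eef":[-0.363,0.081,0.848],"tau":[-2.272,-1.225,1.417]}
{"k":13,"ang":[0.647,0.366,-0.884],"dq":[-0.098,-1.233,-0.256],"eef":[-0.363,0.077,0.85],"tau":[-2.376,-1.126,1.363]}
{"k":14,"ang":[0.647,0.353,-0.887],"dq":[-0.09,-1.241,-0.245],"eef":[-0.363,0.073,0.852],"tau":[-2.476,-1.036,1.308]}
{"k":15,"ang":[0.646,0.341,-0.889],"dq":[-0.083,-1.25,-0.24],"eef":[-0.364,0.068,0.853],"tau":[-2.574,-0.949,1.259]}
{"k":16,"ang":[0.645,0.328,-0.892],"dq":[-0.076,-1.256,-0.233],"eef":[-0.364,0.064,0.855],"tau":[-2.668,-0.866,1.21]}
{"k":17,"ang":[0.644,0.316,-0.894],"dq":[-0.07,-1.262,-0.228],"eef":[-0.364,0.06,0.857],"tau":[-2.76,-0.786,1.164]}
{"k":18,"ang":[0.644,0.303,-0.896],"dq":[-0.064,-1.266,-0.224],"eef":[-0.365,0.055,0.858],"tau":[-2.848,-0.709,1.12]}
{"k":19,"ang":[0.643,0.29,-0.898],"dq":[-0.058,-1.269,-0.221],"eef":[-0.365,0.05,0.86],"tau":[-2.935,-0.635,1.078]}
{"k":20,"ang":[0.642,0.278,-0.901],"dq":[-0.053,-1.272,-0.218],"eef":[-0.366,0.046,0.861],"tau":[-3.019,-0.563,1.037]}
{"k":21,"ang":[0.642,0.265,-0.903],"dq":[-0.049,-1.273,-0.215],"eef":[-0.366,0.041,0.863],"tau":[-3.1,-0.493,0.998]}
{"k":22,"ang":[0.641,0.252,-0.905],"dq":[-0.044,-1.274,-0.213],"eef":[-0.367,0.036,0.864],"tau":[-3.18,-0.426,0.959]}
{"k":23,"ang":[0.641,0.24,-0.907],"dq":[-0.041,-1.274,-0.212],"eef":[-0.367,0.031,0.865],"tau":[-3.257,-0.36,0.922]}
{"k":24,"ang":[0.641,0.227,-0.909],"dq":[-0.037,-1.274,-0.211],"eef":[-0.368,0.026,0.867],"tau":[-3.332,-0.296,0.886]}
{"k":25,"ang":[0.64,0.214,-0.911],"dq":[-0.034,-1.273,-0.211],"eef":[-0.369,0.021,0.868],"tau":[-3.406,-0.233,0.85]}
{"k":26,"ang":[0.64,0.201,-0.913],"dq":[-0.031,-1.272,-0.21],"eef":[-0.369,0.016,0.869],"tau":[-3.478,-0.172,0.816]}
{"k":27,"ang":[0.64,0.189,-0.915],"dq":[-0.028,-1.271,-0.21],"eef":[-0.37,0.011,0.87],"tau":[-3.548,-0.112,0.782]}
{"k":28,"ang":[0.639,0.176,-0.917],"dq":[-0.026,-1.27,-0.211],"eef":[-0.371,0.006,0.871],"tau":[-3.617,-0.054,0.749]}
{"k":29,"ang":[0.639,0.163,-0.92],"dq":[-0.024,-1.268,-0.211],"eef":[-0.372,0.001,0.872],"tau":[-3.684,0.004,0.716]}
{"k":30,"ang":[0.639,0.151,-0.922],"dq":[-0.023,-1.266,-0.212],"eef":[-0.372,-0.004,0.873],"tau":[-3.749,0.06,0.684]}
{"k":31,"ang":[0.639,0.138,-0.924],"dq":[-0.021,-1.264,-0.214],"eef":[-0.373,-0.009,0.874],"tau":[-3.813,0.116,0.652]}
{"k":32,"ang":[0.638,0.125,-0.926],"dq":[-0.02,-1.261,-0.215],"eef":[-0.374,-0.014,0.874],"tau":[-3.876,0.17,0.621]}
{"k":33,"ang":[0.638,0.113,-0.928],"dq":[-0.019,-1.259,-0.216],"eef":[-0.375,-0.019,0.875],"tau":[-3.938,0.224,0.59]}
{"k":34,"ang":[0.638,0.1,-0.93],"dq":[-0.018,-1.256,-0.218],"eef":[-0.376,-0.024,0.876],"tau":[-3.998,0.277,0.559]}
{"k":35,"ang":[0.638,0.088,-0.932],"dq":[-0.017,-1.254,-0.22],"eef":[-0.377,-0.029,0.876],"tau":[-4.057,0.328,0.529]}
{"k":36,"ang":[0.638,0.075,-0.935],"dq":[-0.017,-1.251,-0.222],"eef":[-0.378,-0.034,0.877],"tau":[-4.116,0.38,0.499]}
{"k":37,"ang":[0.638,0.063,-0.937],"dq":[-0.017,-1.248,-0.225],"eef":[-0.378,-0.039,0.877],"tau":[-4.173,0.43,0.47]}
{"k":38,"ang":[0.637,0.05,-0.939],"dq":[-0.017,-1.246,-0.227],"eef":[-0.379,-0.044,0.877],"tau":[-4.229,0.48,0.441]}
{"k":39,"ang":[0.637,0.038,-0.941],"dq":[-0.017,-1.243,-0.23],"eef":[-0.38,-0.049,0.878],"tau":[-4.284,0.528,0.412]}
{"k":40,"ang":[0.637,0.025,-0.944],"dq":[-0.017,-1.24,-0.233],"eef":[-0.381,-0.054,0.878],"tau":[-4.338,0.577,0.383]}
{"k":41,"ang":[0.637,0.013,-0.946],"dq":[-0.017,-1.238,-0.236],"eef":[-0.382,-0.059,0.878],"tau":[-4.391,0.624,0.355]}
{"k":42,"ang":[0.637,0.001,-0.948],"dq":[-0.018,-1.235,-0.239],"eef":[-0.383,-0.063,0.878],"tau":[-4.443,0.671,0.327]}
{"k":43,"ang":[0.637,-0.012,-0.951],"dq":[-0.018,-1.232,-0.242],"eef":[-0.384,-0.068,0.878],"tau":[-4.494,0.717,0.299]}
{"k":44,"ang":[0.636,-0.024,-0.953],"dq":[-0.019,-1.229,-0.246],"eef":[-0.385,-0.073,0.879],"tau":[-4.544,0.763,0.272]}
{"k":45,"ang":[0.636,-0.036,-0.956],"dq":[-0.02,-1.227,-0.249],"eef":[-0.386,-0.078,0.878]}


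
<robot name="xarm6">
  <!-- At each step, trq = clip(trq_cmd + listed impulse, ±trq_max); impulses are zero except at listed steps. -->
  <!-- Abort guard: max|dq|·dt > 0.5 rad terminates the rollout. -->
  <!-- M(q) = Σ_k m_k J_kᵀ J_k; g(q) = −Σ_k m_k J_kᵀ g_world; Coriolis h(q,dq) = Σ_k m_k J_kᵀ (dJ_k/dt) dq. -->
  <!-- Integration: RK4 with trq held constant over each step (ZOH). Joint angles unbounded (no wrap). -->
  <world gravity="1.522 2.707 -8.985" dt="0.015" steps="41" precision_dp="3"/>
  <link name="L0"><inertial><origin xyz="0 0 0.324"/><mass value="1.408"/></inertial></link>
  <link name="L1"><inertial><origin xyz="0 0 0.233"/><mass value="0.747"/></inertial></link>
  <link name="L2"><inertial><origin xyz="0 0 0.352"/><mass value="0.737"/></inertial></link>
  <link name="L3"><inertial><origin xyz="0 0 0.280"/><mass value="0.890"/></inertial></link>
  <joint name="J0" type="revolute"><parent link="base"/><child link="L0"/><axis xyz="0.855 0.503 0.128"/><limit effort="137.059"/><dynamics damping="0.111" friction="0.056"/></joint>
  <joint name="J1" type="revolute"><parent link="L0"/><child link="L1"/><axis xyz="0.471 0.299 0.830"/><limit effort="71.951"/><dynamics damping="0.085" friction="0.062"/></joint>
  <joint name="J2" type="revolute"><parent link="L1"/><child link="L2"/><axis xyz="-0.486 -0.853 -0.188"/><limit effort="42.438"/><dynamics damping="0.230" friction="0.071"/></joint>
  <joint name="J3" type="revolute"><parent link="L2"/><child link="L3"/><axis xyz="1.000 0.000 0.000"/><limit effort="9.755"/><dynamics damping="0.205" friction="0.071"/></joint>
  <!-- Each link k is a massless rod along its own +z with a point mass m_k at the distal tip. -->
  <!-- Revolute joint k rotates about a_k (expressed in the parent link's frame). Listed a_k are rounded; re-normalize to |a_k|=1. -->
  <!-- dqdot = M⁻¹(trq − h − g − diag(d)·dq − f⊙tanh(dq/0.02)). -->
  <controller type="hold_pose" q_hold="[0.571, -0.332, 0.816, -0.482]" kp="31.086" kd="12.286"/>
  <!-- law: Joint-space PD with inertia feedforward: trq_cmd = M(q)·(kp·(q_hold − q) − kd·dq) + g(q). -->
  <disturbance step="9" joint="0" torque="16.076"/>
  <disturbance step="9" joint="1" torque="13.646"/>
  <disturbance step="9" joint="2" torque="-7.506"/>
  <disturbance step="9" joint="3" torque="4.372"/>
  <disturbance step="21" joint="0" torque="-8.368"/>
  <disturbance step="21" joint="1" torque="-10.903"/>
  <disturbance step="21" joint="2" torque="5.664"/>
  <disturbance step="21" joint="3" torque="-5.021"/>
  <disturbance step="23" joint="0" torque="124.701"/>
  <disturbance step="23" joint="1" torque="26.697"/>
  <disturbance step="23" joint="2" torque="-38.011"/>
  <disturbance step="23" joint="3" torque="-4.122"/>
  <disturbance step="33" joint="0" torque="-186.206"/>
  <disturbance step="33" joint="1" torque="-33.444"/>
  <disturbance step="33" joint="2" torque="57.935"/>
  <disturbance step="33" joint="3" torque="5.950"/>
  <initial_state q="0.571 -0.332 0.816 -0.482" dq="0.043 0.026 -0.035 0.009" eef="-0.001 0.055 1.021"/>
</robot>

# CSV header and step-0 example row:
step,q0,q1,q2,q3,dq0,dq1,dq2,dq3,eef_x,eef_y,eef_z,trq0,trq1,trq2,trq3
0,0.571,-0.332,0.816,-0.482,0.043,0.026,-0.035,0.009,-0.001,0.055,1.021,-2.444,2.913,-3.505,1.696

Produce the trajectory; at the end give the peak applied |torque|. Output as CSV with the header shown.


step,q0,q1,q2,q3,dq0,dq1,dq2,dq3,eef_x,eef_y,eef_z,trq0,trq1,trq2,trq3
1,0.572,-0.332,0.816,-0.482,0.037,0.020,-0.024,0.008,-0.001,0.054,1.021,-2.240,3.008,-3.599,1.719
2,0.572,-0.331,0.815,-0.482,0.031,0.015,-0.016,0.007,-0.001,0.053,1.021,-2.064,3.088,-3.678,1.738
3,0.573,-0.331,0.815,-0.482,0.025,0.011,-0.010,0.007,-0.000,0.052,1.021,-1.913,3.157,-3.743,1.753
4,0.573,-0.331,0.815,-0.482,0.020,0.007,-0.006,0.007,-0.000,0.052,1.021,-1.783,3.215,-3.798,1.765
5,0.573,-0.331,0.815,-0.482,0.016,0.005,-0.004,0.007,-0.000,0.052,1.021,-1.672,3.263,-3.843,1.776
6,0.573,-0.331,0.815,-0.482,0.012,0.003,-0.002,0.007,0.000,0.051,1.021,-1.577,3.304,-3.881,1.784
7,0.573,-0.331,0.815,-0.482,0.009,0.001,-0.001,0.006,0.000,0.051,1.021,-1.497,3.338,-3.913,1.791
8,0.574,-0.331,0.815,-0.482,0.006,-0.000,-0.000,0.006,0.000,0.051,1.021,-1.429,3.367,-3.939,1.797
9,0.574,-0.331,0.815,-0.482,0.004,-0.001,0.000,0.005,0.000,0.051,1.021,14.705,17.038,-11.468,6.174
10,0.574,-0.328,0.815,-0.480,-0.005,0.363,-0.007,0.195,-0.000,0.049,1.022,-4.361,0.842,-2.562,0.995
11,0.573,-0.323,0.815,-0.478,-0.010,0.308,-0.010,0.112,-0.002,0.046,1.023,-3.905,1.224,-2.776,1.130
12,0.573,-0.319,0.814,-0.477,-0.011,0.257,-0.009,0.054,-0.003,0.043,1.024,-3.512,1.552,-2.960,1.244
13,0.573,-0.315,0.814,-0.476,-0.011,0.209,-0.008,0.017,-0.003,0.041,1.024,-3.173,1.835,-3.118,1.340
14,0.573,-0.312,0.814,-0.476,-0.008,0.158,-0.004,0.011,-0.004,0.039,1.025,-2.880,2.079,-3.253,1.417
15,0.573,-0.310,0.814,-0.476,-0.005,0.115,-0.002,0.009,-0.004,0.038,1.025,-2.625,2.290,-3.367,1.482
16,0.573,-0.309,0.814,-0.476,-0.003,0.078,-0.001,0.007,-0.005,0.037,1.025,-2.404,2.471,-3.465,1.537
17,0.573,-0.308,0.814,-0.476,-0.002,0.048,-0.000,0.006,-0.005,0.037,1.025,-2.212,2.628,-3.549,1.584
18,0.573,-0.307,0.814,-0.476,-0.001,0.023,0.000,0.005,-0.005,0.037,1.025,-2.045,2.762,-3.622,1.624
19,0.573,-0.307,0.814,-0.476,-0.001,0.005,0.000,0.001,-0.005,0.036,1.025,-1.901,2.874,-3.685,1.658
20,0.573,-0.307,0.814,-0.476,-0.002,-0.006,0.001,-0.005,-0.005,0.036,1.025,-1.777,2.963,-3.739,1.684
21,0.573,-0.307,0.814,-0.476,-0.003,-0.014,0.001,-0.009,-0.005,0.037,1.025,-10.038,-7.868,1.879,-3.317
22,0.573,-0.308,0.814,-0.482,0.018,-0.132,0.024,-0.846,-0.004,0.039,1.024,0.007,5.150,-4.889,2.648
23,0.573,-0.311,0.815,-0.493,0.025,-0.166,0.029,-0.557,-0.002,0.042,1.022,124.575,31.608,-42.438,-1.620
24,0.583,-0.314,0.815,-0.516,1.256,-0.330,0.059,-2.481,0.006,0.040,1.018,-23.834,-0.317,2.458,3.157
25,0.600,-0.320,0.816,-0.547,1.043,-0.400,0.043,-1.673,0.020,0.035,1.013,-20.739,0.247,1.569,2.951
26,0.614,-0.326,0.817,-0.568,0.853,-0.409,0.033,-1.112,0.031,0.030,1.009,-18.064,0.719,0.799,2.775
27,0.626,-0.332,0.817,-0.581,0.686,-0.386,0.027,-0.718,0.040,0.026,1.006,-15.752,1.118,0.130,2.627
28,0.635,-0.337,0.818,-0.590,0.540,-0.345,0.021,-0.441,0.047,0.023,1.004,-13.753,1.454,-0.450,2.503
29,0.642,-0.342,0.818,-0.595,0.413,-0.297,0.016,-0.244,0.052,0.021,1.003,-12.026,1.740,-0.953,2.400
30,0.647,-0.346,0.818,-0.598,0.305,-0.248,0.011,-0.103,0.056,0.019,1.001,-10.534,1.983,-1.389,2.314
31,0.651,-0.350,0.818,-0.598,0.212,-0.198,0.007,-0.010,0.058,0.018,1.001,-9.244,2.191,-1.767,2.244
32,0.654,-0.352,0.818,-0.598,0.128,-0.136,-0.003,0.013,0.060,0.017,1.000,-8.129,2.367,-2.097,2.197
33,0.655,-0.354,0.818,-0.598,0.057,-0.078,-0.009,0.014,0.061,0.017,1.000,-137.059,-30.927,42.438,8.113
34,0.651,-0.364,0.825,-0.560,-0.627,-1.213,0.881,5.020,0.054,0.022,1.004,18.226,9.007,-11.112,1.093
35,0.641,-0.378,0.835,-0.496,-0.676,-0.753,0.498,3.492,0.040,0.031,1.009,15.595,8.309,-10.174,1.357
36,0.631,-0.387,0.841,-0.452,-0.669,-0.418,0.267,2.365,0.028,0.039,1.012,13.319,7.690,-9.354,1.527
37,0.621,-0.392,0.844,-0.423,-0.631,-0.184,0.125,1.554,0.019,0.046,1.015,11.350,7.146,-8.641,1.634
38,0.612,-0.393,0.845,-0.404,-0.577,-0.026,0.038,0.978,0.012,0.051,1.017,9.650,6.670,-8.022,1.700
39,0.604,-0.393,0.845,-0.393,-0.511,0.062,-0.010,0.603,0.006,0.056,1.018,8.181,6.273,-7.493,1.741
40,0.597,-0.391,0.845,-0.385,-0.441,0.112,-0.031,0.354,0.001,0.060,1.019,6.913,5.932,-7.053,1.765
41,0.591,-0.389,0.844,-0.381,-0.376,0.139,-0.041,0.181,-0.003,0.063,1.019,,,,
# max |trq| (N·m): 137.059


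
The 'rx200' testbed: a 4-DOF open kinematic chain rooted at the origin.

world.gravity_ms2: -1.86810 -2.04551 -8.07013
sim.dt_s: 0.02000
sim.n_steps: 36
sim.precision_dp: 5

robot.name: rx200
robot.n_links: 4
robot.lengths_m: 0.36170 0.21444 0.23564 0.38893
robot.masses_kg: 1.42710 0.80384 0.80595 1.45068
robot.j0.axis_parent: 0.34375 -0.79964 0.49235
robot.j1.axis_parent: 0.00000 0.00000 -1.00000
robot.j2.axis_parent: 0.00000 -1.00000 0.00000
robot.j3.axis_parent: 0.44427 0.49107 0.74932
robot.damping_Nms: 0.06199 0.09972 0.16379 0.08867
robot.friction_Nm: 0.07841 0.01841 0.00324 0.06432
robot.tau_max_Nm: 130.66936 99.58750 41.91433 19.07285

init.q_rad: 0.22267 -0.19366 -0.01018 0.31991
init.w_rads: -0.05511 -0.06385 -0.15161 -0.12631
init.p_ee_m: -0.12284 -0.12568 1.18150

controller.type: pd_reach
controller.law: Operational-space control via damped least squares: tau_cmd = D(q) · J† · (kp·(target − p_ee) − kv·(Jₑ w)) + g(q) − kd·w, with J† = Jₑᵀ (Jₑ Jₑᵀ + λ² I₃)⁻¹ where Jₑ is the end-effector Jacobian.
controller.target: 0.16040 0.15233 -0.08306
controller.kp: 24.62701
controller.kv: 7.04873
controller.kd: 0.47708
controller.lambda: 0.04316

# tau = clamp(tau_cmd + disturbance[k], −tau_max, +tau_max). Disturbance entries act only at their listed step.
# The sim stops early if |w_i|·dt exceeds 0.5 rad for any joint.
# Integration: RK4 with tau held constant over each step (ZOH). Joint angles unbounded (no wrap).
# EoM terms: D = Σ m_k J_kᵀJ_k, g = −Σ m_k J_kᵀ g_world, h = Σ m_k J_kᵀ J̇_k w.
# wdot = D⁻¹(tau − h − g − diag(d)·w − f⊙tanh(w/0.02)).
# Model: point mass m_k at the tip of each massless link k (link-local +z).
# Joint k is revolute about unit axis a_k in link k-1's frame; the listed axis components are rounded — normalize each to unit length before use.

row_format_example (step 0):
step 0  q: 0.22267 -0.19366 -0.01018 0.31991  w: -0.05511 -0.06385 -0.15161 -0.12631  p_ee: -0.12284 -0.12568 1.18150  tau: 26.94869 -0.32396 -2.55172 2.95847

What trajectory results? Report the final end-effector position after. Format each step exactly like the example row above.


step 1  q: 0.23709 -0.22412 -0.03492 0.32422  w: 1.50381 -2.23004 -2.41585 0.47246  p_ee: -0.11942 -0.12493 1.18079  tau: 52.41881 0.71909 2.00895 2.50013
step 2  q: 0.29112 -0.25276 -0.12543 0.32697  w: 3.86180 -0.89208 -6.41534 0.16568  p_ee: -0.11408 -0.12611 1.17589  tau: 65.30130 -0.49743 5.03405 2.69058
step 3  q: 0.39066 -0.28579 -0.26867 0.38193  w: 6.03245 -1.47150 -7.90336 5.09036  p_ee: -0.10803 -0.12751 1.15926  tau: 27.91122 -1.34029 -0.10731 0.83648
step 4  q: 0.52075 -0.29255 -0.44279 0.47422  w: 6.91873 0.39147 -9.32805 4.20369  p_ee: -0.10385 -0.12822 1.12539  tau: -2.66250 -2.76043 -4.39616 1.91134
step 5  q: 0.65626 -0.28424 -0.61217 0.58182  w: 6.65678 0.49961 -7.73269 6.31745  p_ee: -0.10311 -0.12774 1.07739  tau: -18.48018 -2.63097 -6.76995 0.89263
step 6  q: 0.78626 -0.26925 -0.76644 0.68874  w: 6.36362 0.90440 -7.70772 4.43587  p_ee: -0.10493 -0.12623 1.02095  tau: -26.19093 -2.16421 -6.79798 1.45956
step 7  q: 0.90819 -0.25176 -0.90772 0.78494  w: 5.85879 0.85764 -6.52009 5.08717  p_ee: -0.10801 -0.12366 0.96029  tau: -29.91355 -1.32826 -6.21453 0.40878
step 8  q: 1.02130 -0.23429 -1.03517 0.87582  w: 5.46622 0.86767 -6.24355 4.04579  p_ee: -0.11115 -0.11994 0.89784  tau: -31.26681 -0.47970 -4.85851 0.09402
step 9  q: 1.12618 -0.21749 -1.15349 0.95622  w: 5.03331 0.80936 -5.63032 3.98018  p_ee: -0.11365 -0.11504 0.83527  tau: -31.47182 0.31524 -3.38270 -0.78256
step 10  q: 1.22290 -0.20194 -1.26271 1.03063  w: 4.64309 0.73763 -5.30942 3.48156  p_ee: -0.11502 -0.10897 0.77347  tau: -30.84726 0.99137 -1.75185 -1.42016
step 11  q: 1.31183 -0.18797 -1.36532 1.09731  w: 4.25255 0.65418 -4.97028 3.19182  p_ee: -0.11502 -0.10181 0.71312  tau: -29.83217 1.52636 -0.14621 -2.11822
step 12  q: 1.39308 -0.17581 -1.46195 1.15777  w: 3.87136 0.55566 -4.70834 2.86087  p_ee: -0.11355 -0.09368 0.65459  tau: -28.56148 1.92114 1.41083 -2.72361
step 13  q: 1.46672 -0.16575 -1.55366 1.21201  w: 3.49127 0.44450 -4.47763 2.56389  p_ee: -0.11063 -0.08474 0.59814  tau: -27.18876 2.18584 2.87756 -3.26541
step 14  q: 1.53277 -0.15806 -1.64107 1.26049  w: 3.11023 0.31825 -4.27678 2.28050  p_ee: -0.10632 -0.07519 0.54393  tau: -25.79758 2.33795 4.23871 -3.72951
step 15  q: 1.59117 -0.15305 -1.72466 1.30350  w: 2.72568 0.17557 -4.09628 2.01401  p_ee: -0.10074 -0.06527 0.49203  tau: -24.45558 2.39696 5.48533 -4.11916
step 16  q: 1.64184 -0.15107 -1.80479 1.34138  w: 2.33581 0.01502 -3.92937 1.76511  p_ee: -0.09405 -0.05522 0.44247  tau: -23.21430 2.38217 6.61484 -4.43922
step 17  q: 1.68464 -0.15246 -1.88163 1.37456  w: 1.93898 -0.16048 -3.76736 1.54248  p_ee: -0.08640 -0.04534 0.39524  tau: -22.12284 2.30590 7.62840 -4.70019
step 18  q: 1.71942 -0.15754 -1.95529 1.40346  w: 1.53400 -0.35493 -3.60995 1.33616  p_ee: -0.07797 -0.03592 0.35034  tau: -21.21320 2.18908 8.53171 -4.90389
step 19  q: 1.74599 -0.16670 -2.02580 1.42846  w: 1.11880 -0.56673 -3.45106 1.15263  p_ee: -0.06891 -0.02726 0.30775  tau: -20.53020 2.04515 9.33167 -5.06093
step 20  q: 1.76413 -0.18024 -2.09308 1.45005  w: 0.69053 -0.79166 -3.28635 0.99573  p_ee: -0.05941 -0.01963 0.26749  tau: -20.12418 1.88330 10.03848 -5.18001
step 21  q: 1.77352 -0.19836 -2.15700 1.46878  w: 0.24470 -1.02203 -3.11296 0.86687  p_ee: -0.04964 -0.01334 0.22957  tau: -20.05664 1.70936 10.66611 -5.26772
step 22  q: 1.77375 -0.22106 -2.21735 1.48518  w: -0.22379 -1.24513 -2.92999 0.76299  p_ee: -0.03976 -0.00862 0.19407  tau: -20.41168 1.52584 11.23335 -5.32758
step 23  q: 1.76431 -0.24802 -2.27397 1.49969  w: -0.72357 -1.44203 -2.73785 0.67761  p_ee: -0.02995 -0.00572 0.16107  tau: -21.29177 1.33302 11.76443 -5.36056
step 24  q: 1.74434 -0.27853 -2.32667 1.51257  w: -1.27508 -1.59140 -2.53974 0.59663  p_ee: -0.02039 -0.00480 0.13069  tau: -22.77264 1.13253 12.28947 -5.36306
step 25  q: 1.71260 -0.31143 -2.37542 1.52367  w: -1.89935 -1.67339 -2.34292 0.49360  p_ee: -0.01129 -0.00591 0.10311  tau: -24.81906 0.93129 12.83371 -5.32497
step 26  q: 1.66744 -0.34522 -2.42030 1.53228  w: -2.61740 -1.67547 -2.15422 0.34021  p_ee: -0.00288 -0.00902 0.07849  tau: -26.87780 0.74576 13.37935 -5.23510
step 27  q: 1.60700 -0.37821 -2.46150 1.53718  w: -3.42699 -1.58895 -1.97545 0.11723  p_ee: 0.00450 -0.01398 0.05701  tau: -27.05329 0.59188 13.77807 -5.08606
step 28  q: 1.53031 -0.40817 -2.49906 1.53719  w: -4.24044 -1.36993 -1.78625 -0.13796  p_ee: 0.01046 -0.02047 0.03886  tau: -22.13068 0.44032 13.70582 -4.90457
step 29  q: 1.43964 -0.43183 -2.53262 1.53200  w: -4.82559 -0.96312 -1.57605 -0.40620  p_ee: 0.01456 -0.02799 0.02414  tau: -11.55976 0.20464 12.99654 -4.69416
step 30  q: 1.34210 -0.44574 -2.56176 1.52157  w: -4.92705 -0.39459 -1.34107 -0.64887  p_ee: 0.01667 -0.03573 0.01282  tau: -0.47587 -0.14368 12.00350 -4.45985
step 31  q: 1.24758 -0.44880 -2.58594 1.50745  w: -4.52357 0.10977 -1.07717 -0.76320  p_ee: 0.01703 -0.04282 0.00460  tau: 6.79595 -0.47308 11.12383 -4.25190
step 32  q: 1.16443 -0.44437 -2.60470 1.49271  w: -3.79039 0.36118 -0.79956 -0.70675  p_ee: 0.01618 -0.04859 -0.00103  tau: 10.30026 -0.66126 10.42967 -4.09683
step 33  q: 1.09753 -0.43605 -2.61802 1.48007  w: -2.89946 0.49574 -0.53406 -0.55713  p_ee: 0.01476 -0.05277 -0.00462  tau: 11.49852 -0.76192 9.85979 -3.96468
step 34  q: 1.04894 -0.42560 -2.62636 1.47062  w: -1.95937 0.56815 -0.30252 -0.39220  p_ee: 0.01336 -0.05538 -0.00668  tau: 11.50623 -0.80274 9.36300 -3.82896
step 35  q: 1.01909 -0.41394 -2.63050 1.46419  w: -1.02634 0.60945 -0.11365 -0.25595  p_ee: 0.01243 -0.05660 -0.00763  tau: 10.94328 -0.80564 8.91403 -3.68223
step 36  q: 1.00757 -0.40164 -2.63128 1.46007  w: -0.12636 0.62337 0.03261 -0.16058  p_ee: 0.01222 -0.05668 -0.00776
final p_ee position (m): 0.01222 -0.05668 -0.00776


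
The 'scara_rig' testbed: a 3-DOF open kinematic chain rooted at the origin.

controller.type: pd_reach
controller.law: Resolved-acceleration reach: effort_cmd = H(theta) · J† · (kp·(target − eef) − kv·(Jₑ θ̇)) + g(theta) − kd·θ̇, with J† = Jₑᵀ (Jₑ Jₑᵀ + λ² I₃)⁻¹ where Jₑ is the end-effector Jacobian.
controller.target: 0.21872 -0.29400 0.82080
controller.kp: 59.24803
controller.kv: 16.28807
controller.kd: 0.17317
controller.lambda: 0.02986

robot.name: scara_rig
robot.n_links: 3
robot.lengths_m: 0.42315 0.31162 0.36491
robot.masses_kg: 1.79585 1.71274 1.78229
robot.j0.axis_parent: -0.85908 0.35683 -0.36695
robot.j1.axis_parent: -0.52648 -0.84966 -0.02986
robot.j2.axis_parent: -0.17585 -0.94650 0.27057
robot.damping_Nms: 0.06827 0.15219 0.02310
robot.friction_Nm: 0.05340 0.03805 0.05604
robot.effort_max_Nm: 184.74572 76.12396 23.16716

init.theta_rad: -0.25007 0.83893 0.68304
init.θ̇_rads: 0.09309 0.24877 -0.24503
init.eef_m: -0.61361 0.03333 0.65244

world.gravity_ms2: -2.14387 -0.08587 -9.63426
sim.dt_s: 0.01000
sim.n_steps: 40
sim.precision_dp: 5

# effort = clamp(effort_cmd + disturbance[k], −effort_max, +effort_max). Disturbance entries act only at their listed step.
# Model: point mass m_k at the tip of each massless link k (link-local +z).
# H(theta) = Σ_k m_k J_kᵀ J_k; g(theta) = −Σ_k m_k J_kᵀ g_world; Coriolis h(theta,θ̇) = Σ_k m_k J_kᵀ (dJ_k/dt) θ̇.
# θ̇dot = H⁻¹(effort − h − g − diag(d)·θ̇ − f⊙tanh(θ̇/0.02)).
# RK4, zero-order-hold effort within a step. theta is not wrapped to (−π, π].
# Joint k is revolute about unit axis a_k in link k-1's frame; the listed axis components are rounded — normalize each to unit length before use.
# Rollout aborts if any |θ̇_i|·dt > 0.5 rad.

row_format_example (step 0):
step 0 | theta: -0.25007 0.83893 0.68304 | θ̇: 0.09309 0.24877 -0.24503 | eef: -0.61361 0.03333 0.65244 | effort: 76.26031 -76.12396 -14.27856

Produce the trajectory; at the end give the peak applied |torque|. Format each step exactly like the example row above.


step 1 | theta: -0.24539 0.83104 0.69777 | θ̇: 0.83961 -1.81663 3.16451 | eef: -0.61167 0.03406 0.65266 | effort: 64.85040 -73.90543 -13.15896
step 2 | theta: -0.23373 0.80341 0.74472 | θ̇: 1.48688 -3.68740 6.16973 | eef: -0.60562 0.03310 0.65400 | effort: 52.21507 -61.92764 -11.68978
step 3 | theta: -0.21651 0.75970 0.81675 | θ̇: 1.94906 -5.03178 8.17605 | eef: -0.59561 0.03051 0.65638 | effort: 39.29132 -50.87017 -10.08604
step 4 | theta: -0.19553 0.70483 0.90446 | θ̇: 2.23943 -5.92971 9.31861 | eef: -0.58200 0.02663 0.65965 | effort: 27.31402 -41.26489 -8.60048
step 5 | theta: -0.17237 0.64269 1.00024 | θ̇: 2.38813 -6.49510 9.80582 | eef: -0.56527 0.02177 0.66365 | effort: 16.96892 -33.27103 -7.36701
step 6 | theta: -0.14827 0.57605 1.09854 | θ̇: 2.43009 -6.83544 9.84027 | eef: -0.54599 0.01624 0.66821 | effort: 8.45295 -26.78053 -6.42490
step 7 | theta: -0.12414 0.50675 1.19567 | θ̇: 2.39691 -7.03340 9.58147 | eef: -0.52472 0.01026 0.67319 | effort: 1.68416 -21.57160 -5.75507
step 8 | theta: -0.10059 0.43590 1.28927 | θ̇: 2.31373 -7.14552 9.14155 | eef: -0.50202 0.00403 0.67843 | effort: -3.53436 -17.40459 -5.31149
step 9 | theta: -0.07803 0.36419 1.37792 | θ̇: 2.19923 -7.20761 8.59474 | eef: -0.47838 -0.00232 0.68382 | effort: -7.42654 -14.06288 -5.04156
step 10 | theta: -0.05672 0.29199 1.46080 | θ̇: 2.06675 -7.24098 7.98867 | eef: -0.45420 -0.00869 0.68924 | effort: -10.20558 -11.36423 -4.89672
step 11 | theta: -0.03677 0.21955 1.53747 | θ̇: 1.92560 -7.25740 7.35360 | eef: -0.42985 -0.01503 0.69462 | effort: -12.06121 -9.16008 -4.83671
step 12 | theta: -0.01824 0.14698 1.60774 | θ̇: 1.78212 -7.26252 6.70877 | eef: -0.40559 -0.02132 0.69990 | effort: -13.15782 -7.33098 -4.83023
step 13 | theta: -0.00114 0.07441 1.67158 | θ̇: 1.64059 -7.25813 6.06648 | eef: -0.38164 -0.02754 0.70503 | effort: -13.63647 -5.78151 -4.85402
step 14 | theta: 0.01458 0.00192 1.72905 | θ̇: 1.50379 -7.24366 5.43482 | eef: -0.35816 -0.03370 0.71000 | effort: -13.61810 -4.43579 -4.89121
step 15 | theta: 0.02895 -0.07036 1.78028 | θ̇: 1.37343 -7.21714 4.81918 | eef: -0.33527 -0.03982 0.71481 | effort: -13.20673 -3.23390 -4.92975
step 16 | theta: 0.04207 -0.14231 1.82546 | θ̇: 1.25055 -7.17585 4.22337 | eef: -0.31305 -0.04591 0.71945 | effort: -12.49209 -2.12906 -4.96093
step 17 | theta: 0.05399 -0.21377 1.86480 | θ̇: 1.13566 -7.11680 3.65017 | eef: -0.29153 -0.05200 0.72393 | effort: -11.55185 -1.08564 -4.97833
step 18 | theta: 0.06481 -0.28453 1.89853 | θ̇: 1.02893 -7.03706 3.10175 | eef: -0.27073 -0.05811 0.72828 | effort: -10.45323 -0.07761 -4.97701
step 19 | theta: 0.07460 -0.35439 1.92691 | θ̇: 0.93032 -6.93407 2.57987 | eef: -0.25064 -0.06427 0.73250 | effort: -9.25421 0.91257 -4.95311
step 20 | theta: 0.08345 -0.42309 1.95021 | θ̇: 0.83965 -6.80580 2.08604 | eef: -0.23123 -0.07048 0.73661 | effort: -8.00431 1.89494 -4.90365
step 21 | theta: 0.09143 -0.49037 1.96872 | θ̇: 0.75660 -6.65099 1.62153 | eef: -0.21247 -0.07678 0.74061 | effort: -6.74523 2.87297 -4.82653
step 22 | theta: 0.09862 -0.55597 1.98274 | θ̇: 0.68081 -6.46920 1.18746 | eef: -0.19431 -0.08317 0.74449 | effort: -5.51119 3.84456 -4.72069
step 23 | theta: 0.10508 -0.61962 1.99257 | θ̇: 0.61184 -6.26094 0.78471 | eef: -0.17672 -0.08965 0.74827 | effort: -4.32928 4.80317 -4.58625
step 24 | theta: 0.11088 -0.68107 1.99854 | θ̇: 0.54920 -6.02765 0.41394 | eef: -0.15964 -0.09621 0.75191 | effort: -3.21989 5.73913 -4.42458
step 25 | theta: 0.11609 -0.74006 2.00096 | θ̇: 0.49237 -5.77164 0.07553 | eef: -0.14306 -0.10286 0.75542 | effort: -2.19713 6.64094 -4.23835
step 26 | theta: 0.12076 -0.79640 2.00019 | θ̇: 0.44126 -5.49737 -0.22552 | eef: -0.12694 -0.10957 0.75875 | effort: -1.26942 7.49674 -4.04753
step 27 | theta: 0.12493 -0.84992 1.99656 | θ̇: 0.39483 -5.20751 -0.49433 | eef: -0.11126 -0.11631 0.76190 | effort: -0.44035 8.29520 -3.84177
step 28 | theta: 0.12867 -0.90048 1.99041 | θ̇: 0.35241 -4.90582 -0.73255 | eef: -0.09603 -0.12306 0.76483 | effort: 0.29073 9.02663 -3.62305
step 29 | theta: 0.13200 -0.94798 1.98202 | θ̇: 0.31345 -4.59656 -0.94103 | eef: -0.08123 -0.12980 0.76755 | effort: 0.92762 9.68372 -3.39739
step 30 | theta: 0.13495 -0.99237 1.97169 | θ̇: 0.27745 -4.28397 -1.12093 | eef: -0.06687 -0.13648 0.77006 | effort: 1.47643 10.26179 -3.17063
step 31 | theta: 0.13756 -1.03364 1.95970 | θ̇: 0.24398 -3.97206 -1.27373 | eef: -0.05296 -0.14309 0.77234 | effort: 1.94476 10.75888 -2.94815
step 32 | theta: 0.13984 -1.07181 1.94631 | θ̇: 0.21264 -3.66454 -1.40113 | eef: -0.03951 -0.14958 0.77440 | effort: 2.34105 11.17556 -2.73462
step 33 | theta: 0.14182 -1.10694 1.93177 | θ̇: 0.18313 -3.36463 -1.50504 | eef: -0.02653 -0.15594 0.77626 | effort: 2.67399 11.51461 -2.53381
step 34 | theta: 0.14352 -1.13913 1.91630 | θ̇: 0.15522 -3.07502 -1.58745 | eef: -0.01404 -0.16214 0.77793 | effort: 2.95208 11.78059 -2.34859
step 35 | theta: 0.14494 -1.16848 1.90010 | θ̇: 0.12873 -2.79788 -1.65042 | eef: -0.00203 -0.16817 0.77942 | effort: 3.18336 11.97934 -2.18089
step 36 | theta: 0.14610 -1.19513 1.88336 | θ̇: 0.10355 -2.53482 -1.69601 | eef: 0.00947 -0.17400 0.78075 | effort: 3.37517 12.11756 -2.03175
step 37 | theta: 0.14701 -1.21922 1.86624 | θ̇: 0.07962 -2.28696 -1.72624 | eef: 0.02048 -0.17963 0.78194 | effort: 3.53408 12.20236 -1.90148
step 38 | theta: 0.14770 -1.24092 1.84889 | θ̇: 0.05692 -2.05496 -1.74301 | eef: 0.03098 -0.18504 0.78301 | effort: 3.66581 12.24097 -1.78977
step 39 | theta: 0.14816 -1.26038 1.83143 | θ̇: 0.03545 -1.83910 -1.74814 | eef: 0.04099 -0.19024 0.78398 | effort: 3.77514 12.24041 -1.69579
step 40 | theta: 0.14841 -1.27776 1.81397 | θ̇: 0.01527 -1.63936 -1.74325 | eef: 0.05051 -0.19522 0.78487
max |effort| (N·m): 76.26031
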